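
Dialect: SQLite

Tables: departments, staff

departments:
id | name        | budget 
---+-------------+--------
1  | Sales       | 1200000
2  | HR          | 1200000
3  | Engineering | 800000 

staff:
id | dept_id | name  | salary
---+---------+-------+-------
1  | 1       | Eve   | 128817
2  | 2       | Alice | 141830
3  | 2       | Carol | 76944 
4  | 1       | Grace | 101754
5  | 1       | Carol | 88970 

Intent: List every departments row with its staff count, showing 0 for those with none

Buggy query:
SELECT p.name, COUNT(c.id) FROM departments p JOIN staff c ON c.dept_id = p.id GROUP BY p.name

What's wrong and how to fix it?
Bug: INNER JOIN drops departments rows that have no matching staff rows

Fix: Use LEFT JOIN so parents without children still appear (COUNT(c.id) gives 0)

Corrected query:
SELECT p.name, COUNT(c.id) FROM departments p LEFT JOIN staff c ON c.dept_id = p.id GROUP BY p.name

Result:
name        | COUNT(c.id)
------------+------------
Engineering | 0          
HR          | 2          
Sales       | 3          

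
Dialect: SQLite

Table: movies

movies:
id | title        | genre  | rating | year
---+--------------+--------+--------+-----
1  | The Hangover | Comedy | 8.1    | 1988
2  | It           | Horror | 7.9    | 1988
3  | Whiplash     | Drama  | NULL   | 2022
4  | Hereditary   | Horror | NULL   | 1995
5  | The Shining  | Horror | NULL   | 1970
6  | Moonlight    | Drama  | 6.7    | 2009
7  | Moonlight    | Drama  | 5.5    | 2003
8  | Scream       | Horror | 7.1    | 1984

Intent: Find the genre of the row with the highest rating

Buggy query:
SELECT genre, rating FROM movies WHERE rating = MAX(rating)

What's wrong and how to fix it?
Bug: MAX(rating) is an aggregate and cannot be used directly in WHERE

Fix: Use a subquery: WHERE rating = (SELECT MAX(rating) FROM movies)

Corrected query:
SELECT genre, rating FROM movies WHERE rating = (SELECT MAX(rating) FROM movies)

Result:
genre  | rating
-------+-------
Comedy | 8.1   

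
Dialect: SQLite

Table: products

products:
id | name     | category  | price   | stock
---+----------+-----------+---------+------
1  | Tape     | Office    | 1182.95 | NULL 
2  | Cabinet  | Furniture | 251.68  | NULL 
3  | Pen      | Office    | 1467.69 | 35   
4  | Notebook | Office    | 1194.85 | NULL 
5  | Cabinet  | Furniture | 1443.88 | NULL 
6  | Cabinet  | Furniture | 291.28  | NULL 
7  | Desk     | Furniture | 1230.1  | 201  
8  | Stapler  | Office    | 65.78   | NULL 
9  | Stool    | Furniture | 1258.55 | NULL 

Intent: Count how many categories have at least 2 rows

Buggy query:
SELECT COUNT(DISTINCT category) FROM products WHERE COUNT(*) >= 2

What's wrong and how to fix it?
Bug: WHERE filters individual rows, not groups, so a group-level COUNT is invalid there

Fix: Use a subquery that GROUPs and filters with HAVING, then count its rows

Corrected query:
SELECT COUNT(*) FROM (SELECT category FROM products GROUP BY category HAVING COUNT(*) >= 2)

Result:
COUNT(*)
--------
2       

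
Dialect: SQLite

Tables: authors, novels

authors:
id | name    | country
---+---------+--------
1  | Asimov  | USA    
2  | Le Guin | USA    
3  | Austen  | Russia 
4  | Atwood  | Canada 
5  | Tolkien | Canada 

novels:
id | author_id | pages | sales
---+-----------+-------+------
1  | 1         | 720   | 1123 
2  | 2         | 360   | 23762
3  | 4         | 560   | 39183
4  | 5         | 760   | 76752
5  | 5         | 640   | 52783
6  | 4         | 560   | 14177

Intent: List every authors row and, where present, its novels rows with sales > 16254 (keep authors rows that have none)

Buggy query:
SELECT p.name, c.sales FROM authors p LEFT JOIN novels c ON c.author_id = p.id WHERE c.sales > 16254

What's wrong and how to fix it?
Bug: Filtering c.sales in WHERE discards the NULL rows produced by LEFT JOIN, turning it into an inner join

Fix: Put 'c.sales > 16254' in the JOIN's ON clause instead of WHERE

Corrected query:
SELECT p.name, c.sales FROM authors p LEFT JOIN novels c ON c.author_id = p.id AND c.sales > 16254

Result:
name    | sales
--------+------
Asimov  | NULL 
Le Guin | 23762
Austen  | NULL 
Atwood  | 39183
Tolkien | 52783
Tolkien | 76752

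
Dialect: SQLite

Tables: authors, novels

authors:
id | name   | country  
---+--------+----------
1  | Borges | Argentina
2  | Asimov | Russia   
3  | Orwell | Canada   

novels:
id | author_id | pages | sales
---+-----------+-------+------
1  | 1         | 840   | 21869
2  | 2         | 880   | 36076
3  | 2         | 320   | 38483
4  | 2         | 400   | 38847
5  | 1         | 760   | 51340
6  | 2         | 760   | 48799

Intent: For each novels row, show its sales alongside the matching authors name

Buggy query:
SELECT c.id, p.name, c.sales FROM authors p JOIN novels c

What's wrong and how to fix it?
Bug: JOIN with no ON clause produces a cartesian product; every novels row pairs with every authors row

Fix: Add ON c.author_id = p.id to the JOIN

Corrected query:
SELECT c.id, p.name, c.sales FROM authors p JOIN novels c ON c.author_id = p.id

Result:
id | name   | sales
---+--------+------
1  | Borges | 21869
2  | Asimov | 36076
3  | Asimov | 38483
4  | Asimov | 38847
5  | Borges | 51340
6  | Asimov | 48799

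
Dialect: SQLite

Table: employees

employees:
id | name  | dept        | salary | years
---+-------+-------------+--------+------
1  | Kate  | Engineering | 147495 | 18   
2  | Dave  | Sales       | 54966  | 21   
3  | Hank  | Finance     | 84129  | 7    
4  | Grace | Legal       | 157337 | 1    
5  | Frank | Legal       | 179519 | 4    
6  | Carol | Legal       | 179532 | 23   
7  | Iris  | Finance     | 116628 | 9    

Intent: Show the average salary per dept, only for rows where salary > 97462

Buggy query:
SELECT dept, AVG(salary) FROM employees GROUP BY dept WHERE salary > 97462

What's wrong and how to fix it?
Bug: WHERE cannot follow GROUP BY

Fix: Move the WHERE clause before GROUP BY

Corrected query:
SELECT dept, AVG(salary) FROM employees WHERE salary > 97462 GROUP BY dept

Result:
dept        | AVG(salary)  
------------+--------------
Engineering | 147495       
Finance     | 116628       
Legal       | 172129.333333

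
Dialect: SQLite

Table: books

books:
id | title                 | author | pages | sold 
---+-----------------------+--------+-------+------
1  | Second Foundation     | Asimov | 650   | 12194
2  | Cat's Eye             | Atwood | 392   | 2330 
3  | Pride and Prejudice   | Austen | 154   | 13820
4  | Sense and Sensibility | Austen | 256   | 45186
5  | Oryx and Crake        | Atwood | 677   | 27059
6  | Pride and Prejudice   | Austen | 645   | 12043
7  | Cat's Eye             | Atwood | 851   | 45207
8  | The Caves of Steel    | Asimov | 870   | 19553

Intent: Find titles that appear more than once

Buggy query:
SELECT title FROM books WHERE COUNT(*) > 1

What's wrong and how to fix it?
Bug: COUNT(*) is an aggregate and cannot be used in WHERE

Fix: Group first, then use HAVING for the count condition

Corrected query:
SELECT title FROM books GROUP BY title HAVING COUNT(*) > 1

Result:
title              
-------------------
Cat's Eye          
Pride and Prejudice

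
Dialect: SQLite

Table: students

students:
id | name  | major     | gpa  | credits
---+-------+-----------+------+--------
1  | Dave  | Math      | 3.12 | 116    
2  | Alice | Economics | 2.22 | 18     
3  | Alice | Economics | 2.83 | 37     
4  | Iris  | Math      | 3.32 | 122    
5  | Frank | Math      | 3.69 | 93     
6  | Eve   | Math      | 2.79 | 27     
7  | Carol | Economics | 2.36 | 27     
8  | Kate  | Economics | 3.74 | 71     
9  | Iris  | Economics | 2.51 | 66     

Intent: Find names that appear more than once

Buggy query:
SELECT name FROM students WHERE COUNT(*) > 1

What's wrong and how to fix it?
Bug: COUNT(*) is an aggregate and cannot be used in WHERE

Fix: Group first, then use HAVING for the count condition

Corrected query:
SELECT name FROM students GROUP BY name HAVING COUNT(*) > 1

Result:
name 
-----
Alice
Iris 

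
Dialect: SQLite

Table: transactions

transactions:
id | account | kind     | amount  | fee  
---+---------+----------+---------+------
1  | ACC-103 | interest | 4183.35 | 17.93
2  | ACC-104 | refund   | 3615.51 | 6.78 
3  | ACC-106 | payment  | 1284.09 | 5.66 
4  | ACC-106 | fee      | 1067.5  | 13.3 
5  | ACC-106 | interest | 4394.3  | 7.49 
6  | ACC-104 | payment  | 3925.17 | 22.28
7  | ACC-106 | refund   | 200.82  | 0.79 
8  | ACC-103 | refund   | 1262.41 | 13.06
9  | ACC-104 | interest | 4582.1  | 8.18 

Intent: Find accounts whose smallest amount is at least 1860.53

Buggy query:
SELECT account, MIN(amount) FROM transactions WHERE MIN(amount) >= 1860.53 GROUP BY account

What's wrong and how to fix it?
Bug: MIN() in WHERE is a misuse of aggregate

Fix: Replace WHERE with HAVING after the GROUP BY

Corrected query:
SELECT account, MIN(amount) FROM transactions GROUP BY account HAVING MIN(amount) >= 1860.53

Result:
account | MIN(amount)
--------+------------
ACC-104 | 3615.51    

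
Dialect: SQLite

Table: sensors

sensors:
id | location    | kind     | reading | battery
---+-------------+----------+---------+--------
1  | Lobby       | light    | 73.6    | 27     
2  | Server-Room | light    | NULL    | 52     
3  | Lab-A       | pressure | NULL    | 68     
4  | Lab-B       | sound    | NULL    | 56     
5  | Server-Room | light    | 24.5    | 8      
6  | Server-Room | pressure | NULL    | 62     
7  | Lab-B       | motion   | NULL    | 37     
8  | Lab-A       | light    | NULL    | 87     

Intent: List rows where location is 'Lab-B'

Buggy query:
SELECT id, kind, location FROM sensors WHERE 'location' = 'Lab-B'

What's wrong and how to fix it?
Bug: Single quotes denote string literals in SQL; the column name is being compared as a constant string

Fix: Remove the quotes around the column name (or use double quotes for an identifier)

Corrected query:
SELECT id, kind, location FROM sensors WHERE location = 'Lab-B'

Result:
id | kind   | location
---+--------+---------
4  | sound  | Lab-B   
7  | motion | Lab-B   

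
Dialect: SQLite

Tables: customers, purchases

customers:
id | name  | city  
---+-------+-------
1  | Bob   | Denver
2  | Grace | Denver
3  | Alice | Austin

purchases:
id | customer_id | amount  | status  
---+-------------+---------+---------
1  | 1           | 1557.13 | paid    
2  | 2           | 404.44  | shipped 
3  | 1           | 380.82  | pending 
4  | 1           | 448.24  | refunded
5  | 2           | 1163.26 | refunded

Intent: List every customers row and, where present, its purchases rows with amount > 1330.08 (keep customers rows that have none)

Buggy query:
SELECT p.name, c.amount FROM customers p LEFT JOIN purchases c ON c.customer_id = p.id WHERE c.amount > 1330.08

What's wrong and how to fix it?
Bug: Filtering c.amount in WHERE discards the NULL rows produced by LEFT JOIN, turning it into an inner join

Fix: Put 'c.amount > 1330.08' in the JOIN's ON clause instead of WHERE

Corrected query:
SELECT p.name, c.amount FROM customers p LEFT JOIN purchases c ON c.customer_id = p.id AND c.amount > 1330.08

Result:
name  | amount 
------+--------
Bob   | 1557.13
Grace | NULL   
Alice | NULL   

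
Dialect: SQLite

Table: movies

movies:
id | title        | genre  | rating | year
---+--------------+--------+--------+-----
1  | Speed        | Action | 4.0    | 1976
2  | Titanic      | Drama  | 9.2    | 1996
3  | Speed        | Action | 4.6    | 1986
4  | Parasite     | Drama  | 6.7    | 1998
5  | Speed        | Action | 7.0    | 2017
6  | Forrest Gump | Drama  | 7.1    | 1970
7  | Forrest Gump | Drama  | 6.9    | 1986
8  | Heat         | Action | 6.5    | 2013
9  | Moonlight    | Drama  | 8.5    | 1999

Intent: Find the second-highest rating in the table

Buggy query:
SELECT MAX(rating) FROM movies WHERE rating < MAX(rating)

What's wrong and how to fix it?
Bug: MAX(rating) on the right of the comparison is an aggregate-in-WHERE error

Fix: Compute the overall MAX in a subquery, then take MAX of rows below it

Corrected query:
SELECT MAX(rating) FROM movies WHERE rating < (SELECT MAX(rating) FROM movies)

Result:
MAX(rating)
-----------
8.5        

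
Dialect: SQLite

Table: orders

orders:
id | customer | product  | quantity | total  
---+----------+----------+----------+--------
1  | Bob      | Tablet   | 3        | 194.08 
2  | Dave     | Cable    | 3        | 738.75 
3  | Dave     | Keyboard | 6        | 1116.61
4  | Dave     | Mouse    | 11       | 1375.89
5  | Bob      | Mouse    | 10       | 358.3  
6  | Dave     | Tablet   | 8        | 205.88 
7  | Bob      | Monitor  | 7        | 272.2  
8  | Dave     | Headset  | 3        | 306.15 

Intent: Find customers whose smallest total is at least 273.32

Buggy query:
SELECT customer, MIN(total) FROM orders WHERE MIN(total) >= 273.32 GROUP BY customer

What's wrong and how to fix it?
Bug: MIN() in WHERE is a misuse of aggregate

Fix: Replace WHERE with HAVING after the GROUP BY

Corrected query:
SELECT customer, MIN(total) FROM orders GROUP BY customer HAVING MIN(total) >= 273.32

Result:
(no rows)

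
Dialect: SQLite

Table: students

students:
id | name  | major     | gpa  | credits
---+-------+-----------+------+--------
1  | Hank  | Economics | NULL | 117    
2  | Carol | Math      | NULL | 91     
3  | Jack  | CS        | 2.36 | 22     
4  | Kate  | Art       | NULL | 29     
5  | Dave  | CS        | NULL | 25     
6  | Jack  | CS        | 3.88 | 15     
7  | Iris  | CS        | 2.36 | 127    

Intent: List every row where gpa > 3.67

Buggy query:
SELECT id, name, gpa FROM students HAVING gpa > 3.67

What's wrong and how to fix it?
Bug: This is a non-aggregate query (no GROUP BY, no aggregates), so in SQLite the HAVING clause is invalid here; a row-level condition belongs in WHERE

Fix: Replace HAVING with WHERE since the condition applies to individual rows

Corrected query:
SELECT id, name, gpa FROM students WHERE gpa > 3.67

Result:
id | name | gpa 
---+------+-----
6  | Jack | 3.88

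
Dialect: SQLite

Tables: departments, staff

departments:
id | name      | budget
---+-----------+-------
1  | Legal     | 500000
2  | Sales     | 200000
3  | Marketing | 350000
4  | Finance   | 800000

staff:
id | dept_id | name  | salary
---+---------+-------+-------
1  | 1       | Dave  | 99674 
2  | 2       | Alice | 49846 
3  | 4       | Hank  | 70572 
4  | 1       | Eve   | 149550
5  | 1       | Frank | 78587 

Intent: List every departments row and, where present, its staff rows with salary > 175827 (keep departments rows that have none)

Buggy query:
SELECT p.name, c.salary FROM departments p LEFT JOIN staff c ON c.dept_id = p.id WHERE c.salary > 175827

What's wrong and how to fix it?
Bug: Filtering c.salary in WHERE discards the NULL rows produced by LEFT JOIN, turning it into an inner join

Fix: Put 'c.salary > 175827' in the JOIN's ON clause instead of WHERE

Corrected query:
SELECT p.name, c.salary FROM departments p LEFT JOIN staff c ON c.dept_id = p.id AND c.salary > 175827

Result:
name      | salary
----------+-------
Legal     | NULL  
Sales     | NULL  
Marketing | NULL  
Finance   | NULL  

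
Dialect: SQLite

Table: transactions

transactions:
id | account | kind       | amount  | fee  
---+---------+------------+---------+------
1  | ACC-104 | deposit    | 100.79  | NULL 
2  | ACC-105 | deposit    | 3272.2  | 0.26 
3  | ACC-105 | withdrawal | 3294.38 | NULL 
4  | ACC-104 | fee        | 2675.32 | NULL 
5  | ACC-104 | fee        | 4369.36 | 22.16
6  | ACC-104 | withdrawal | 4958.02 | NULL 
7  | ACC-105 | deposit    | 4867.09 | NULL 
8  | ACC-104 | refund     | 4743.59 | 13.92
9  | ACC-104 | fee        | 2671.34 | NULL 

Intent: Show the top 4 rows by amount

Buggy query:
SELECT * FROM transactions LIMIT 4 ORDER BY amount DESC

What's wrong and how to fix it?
Bug: LIMIT must come after ORDER BY

Fix: Swap the clauses: ORDER BY first, then LIMIT

Corrected query:
SELECT * FROM transactions ORDER BY amount DESC LIMIT 4

Result:
id | account | kind       | amount  | fee  
---+---------+------------+---------+------
6  | ACC-104 | withdrawal | 4958.02 | NULL 
7  | ACC-105 | deposit    | 4867.09 | NULL 
8  | ACC-104 | refund     | 4743.59 | 13.92
5  | ACC-104 | fee        | 4369.36 | 22.16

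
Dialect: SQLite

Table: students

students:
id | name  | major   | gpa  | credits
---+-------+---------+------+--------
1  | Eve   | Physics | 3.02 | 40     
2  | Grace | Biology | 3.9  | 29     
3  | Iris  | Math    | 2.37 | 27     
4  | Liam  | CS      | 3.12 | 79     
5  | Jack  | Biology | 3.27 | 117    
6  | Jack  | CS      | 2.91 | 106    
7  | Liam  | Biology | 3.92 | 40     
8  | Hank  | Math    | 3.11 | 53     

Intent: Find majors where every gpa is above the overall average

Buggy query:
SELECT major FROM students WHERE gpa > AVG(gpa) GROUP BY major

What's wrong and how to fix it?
Bug: AVG() is an aggregate; it can't sit directly in WHERE

Fix: Compute the overall average in a scalar subquery and compare each group's MIN against it in HAVING

Corrected query:
SELECT major FROM students GROUP BY major HAVING MIN(gpa) > (SELECT AVG(gpa) FROM students)

Result:
major  
-------
Biology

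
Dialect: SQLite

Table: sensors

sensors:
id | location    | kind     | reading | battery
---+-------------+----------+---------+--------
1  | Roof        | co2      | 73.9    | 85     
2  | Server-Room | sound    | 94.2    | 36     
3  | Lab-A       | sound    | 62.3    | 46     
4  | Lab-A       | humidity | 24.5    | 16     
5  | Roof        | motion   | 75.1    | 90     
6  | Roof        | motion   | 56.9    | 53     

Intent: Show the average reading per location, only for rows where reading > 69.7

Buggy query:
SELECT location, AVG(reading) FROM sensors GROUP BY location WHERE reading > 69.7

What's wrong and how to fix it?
Bug: Row-level WHERE must come before GROUP BY in the clause order

Fix: Place WHERE between FROM and GROUP BY

Corrected query:
SELECT location, AVG(reading) FROM sensors WHERE reading > 69.7 GROUP BY location

Result:
location    | AVG(reading)
------------+-------------
Roof        | 74.5        
Server-Room | 94.2        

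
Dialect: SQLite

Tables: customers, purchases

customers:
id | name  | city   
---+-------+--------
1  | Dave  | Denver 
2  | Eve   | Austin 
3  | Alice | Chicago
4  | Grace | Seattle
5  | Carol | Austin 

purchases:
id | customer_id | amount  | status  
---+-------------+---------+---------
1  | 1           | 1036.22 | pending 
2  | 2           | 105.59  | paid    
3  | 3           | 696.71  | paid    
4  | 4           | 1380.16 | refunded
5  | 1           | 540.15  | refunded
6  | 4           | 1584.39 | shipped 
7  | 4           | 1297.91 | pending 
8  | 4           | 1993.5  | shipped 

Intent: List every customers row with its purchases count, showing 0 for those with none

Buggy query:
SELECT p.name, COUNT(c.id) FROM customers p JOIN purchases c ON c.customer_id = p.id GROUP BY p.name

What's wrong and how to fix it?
Bug: An inner join excludes parents with zero children

Fix: Use LEFT JOIN so parents without children still appear (COUNT(c.id) gives 0)

Corrected query:
SELECT p.name, COUNT(c.id) FROM customers p LEFT JOIN purchases c ON c.customer_id = p.id GROUP BY p.name

Result:
name  | COUNT(c.id)
------+------------
Alice | 1          
Carol | 0          
Dave  | 2          
Eve   | 1          
Grace | 4          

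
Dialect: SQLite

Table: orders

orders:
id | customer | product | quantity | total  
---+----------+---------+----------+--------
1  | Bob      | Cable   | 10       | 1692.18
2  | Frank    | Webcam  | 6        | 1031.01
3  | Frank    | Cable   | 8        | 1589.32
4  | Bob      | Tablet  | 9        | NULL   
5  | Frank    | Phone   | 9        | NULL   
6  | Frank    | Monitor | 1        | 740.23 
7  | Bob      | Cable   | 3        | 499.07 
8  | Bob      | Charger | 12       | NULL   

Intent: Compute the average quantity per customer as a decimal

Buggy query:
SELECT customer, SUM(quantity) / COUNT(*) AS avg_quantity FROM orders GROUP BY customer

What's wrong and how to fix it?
Bug: Both operands are integers, so '/' performs integer division and truncates

Fix: Cast one side to REAL so the division keeps the fractional part

Corrected query:
SELECT customer, SUM(quantity) * 1.0 / COUNT(*) AS avg_quantity FROM orders GROUP BY customer

Result:
customer | avg_quantity
---------+-------------
Bob      | 8.5         
Frank    | 6           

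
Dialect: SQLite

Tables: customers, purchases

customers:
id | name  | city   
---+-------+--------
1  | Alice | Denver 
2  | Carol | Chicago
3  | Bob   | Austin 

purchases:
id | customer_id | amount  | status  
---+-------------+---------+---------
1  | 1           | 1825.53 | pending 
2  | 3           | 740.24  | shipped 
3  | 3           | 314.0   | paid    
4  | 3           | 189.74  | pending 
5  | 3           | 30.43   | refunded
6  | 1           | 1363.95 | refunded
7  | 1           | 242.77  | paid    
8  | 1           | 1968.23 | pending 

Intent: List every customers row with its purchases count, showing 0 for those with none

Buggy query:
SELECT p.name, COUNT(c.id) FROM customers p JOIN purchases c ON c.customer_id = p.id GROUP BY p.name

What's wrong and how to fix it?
Bug: An inner join excludes parents with zero children

Fix: Switch to LEFT JOIN to retain unmatched parent rows

Corrected query:
SELECT p.name, COUNT(c.id) FROM customers p LEFT JOIN purchases c ON c.customer_id = p.id GROUP BY p.name

Result:
name  | COUNT(c.id)
------+------------
Alice | 4          
Bob   | 4          
Carol | 0          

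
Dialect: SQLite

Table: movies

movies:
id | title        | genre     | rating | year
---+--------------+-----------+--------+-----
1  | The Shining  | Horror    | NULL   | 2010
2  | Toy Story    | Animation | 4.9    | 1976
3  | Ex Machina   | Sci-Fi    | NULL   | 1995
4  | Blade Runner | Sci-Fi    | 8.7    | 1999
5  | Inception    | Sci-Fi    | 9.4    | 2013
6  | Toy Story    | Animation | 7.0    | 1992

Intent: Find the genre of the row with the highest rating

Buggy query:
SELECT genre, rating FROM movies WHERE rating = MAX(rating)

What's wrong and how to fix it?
Bug: MAX(rating) is an aggregate and cannot be used directly in WHERE

Fix: Wrap MAX in a scalar subquery so WHERE compares against a single value

Corrected query:
SELECT genre, rating FROM movies WHERE rating = (SELECT MAX(rating) FROM movies)

Result:
genre  | rating
-------+-------
Sci-Fi | 9.4   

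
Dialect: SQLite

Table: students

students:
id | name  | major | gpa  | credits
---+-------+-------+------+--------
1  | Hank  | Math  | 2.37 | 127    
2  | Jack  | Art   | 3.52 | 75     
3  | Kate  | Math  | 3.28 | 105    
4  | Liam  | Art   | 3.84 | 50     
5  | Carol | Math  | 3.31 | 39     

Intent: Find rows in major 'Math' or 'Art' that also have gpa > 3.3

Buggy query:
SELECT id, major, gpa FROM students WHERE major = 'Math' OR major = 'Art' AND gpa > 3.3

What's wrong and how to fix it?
Bug: Without parentheses, AND is evaluated before OR, so the gpa filter only applies to the 'Art' branch

Fix: Add parentheses around the OR so the AND applies to both alternatives

Corrected query:
SELECT id, major, gpa FROM students WHERE (major = 'Math' OR major = 'Art') AND gpa > 3.3

Result:
id | major | gpa 
---+-------+-----
2  | Art   | 3.52
4  | Art   | 3.84
5  | Math  | 3.31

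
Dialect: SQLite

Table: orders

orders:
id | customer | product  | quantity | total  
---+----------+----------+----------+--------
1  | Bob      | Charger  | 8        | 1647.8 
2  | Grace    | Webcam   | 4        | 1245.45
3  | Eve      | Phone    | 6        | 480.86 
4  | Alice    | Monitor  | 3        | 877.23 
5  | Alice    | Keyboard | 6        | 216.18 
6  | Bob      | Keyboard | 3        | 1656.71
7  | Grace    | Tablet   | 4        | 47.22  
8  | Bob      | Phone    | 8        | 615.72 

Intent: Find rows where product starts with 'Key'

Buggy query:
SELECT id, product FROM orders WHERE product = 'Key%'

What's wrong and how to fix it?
Bug: '=' compares the literal string including the % character; pattern matching needs LIKE

Fix: Replace '=' with LIKE so 'Key%' is treated as a pattern

Corrected query:
SELECT id, product FROM orders WHERE product LIKE 'Key%'

Result:
id | product 
---+---------
5  | Keyboard
6  | Keyboard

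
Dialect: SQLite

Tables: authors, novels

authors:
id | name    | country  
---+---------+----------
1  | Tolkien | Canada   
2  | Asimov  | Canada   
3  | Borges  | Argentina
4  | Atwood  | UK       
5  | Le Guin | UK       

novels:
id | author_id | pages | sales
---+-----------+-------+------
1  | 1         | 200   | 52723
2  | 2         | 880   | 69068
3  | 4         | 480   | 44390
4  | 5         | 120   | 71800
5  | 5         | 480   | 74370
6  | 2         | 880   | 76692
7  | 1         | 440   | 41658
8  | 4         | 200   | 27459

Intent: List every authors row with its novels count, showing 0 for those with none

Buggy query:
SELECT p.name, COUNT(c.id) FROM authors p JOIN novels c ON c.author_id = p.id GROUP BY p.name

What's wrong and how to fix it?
Bug: INNER JOIN drops authors rows that have no matching novels rows

Fix: Use LEFT JOIN so parents without children still appear (COUNT(c.id) gives 0)

Corrected query:
SELECT p.name, COUNT(c.id) FROM authors p LEFT JOIN novels c ON c.author_id = p.id GROUP BY p.name

Result:
name    | COUNT(c.id)
--------+------------
Asimov  | 2          
Atwood  | 2          
Borges  | 0          
Le Guin | 2          
Tolkien | 2          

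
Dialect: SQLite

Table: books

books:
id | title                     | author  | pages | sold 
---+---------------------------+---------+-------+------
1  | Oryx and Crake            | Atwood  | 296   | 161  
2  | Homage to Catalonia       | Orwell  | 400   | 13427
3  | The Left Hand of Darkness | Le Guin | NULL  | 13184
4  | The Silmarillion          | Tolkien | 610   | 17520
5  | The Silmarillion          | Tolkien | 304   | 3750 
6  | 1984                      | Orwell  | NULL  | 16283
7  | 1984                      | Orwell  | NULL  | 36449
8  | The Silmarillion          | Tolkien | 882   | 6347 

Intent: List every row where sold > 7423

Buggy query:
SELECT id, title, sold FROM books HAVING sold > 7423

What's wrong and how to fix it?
Bug: This is a non-aggregate query (no GROUP BY, no aggregates), so in SQLite the HAVING clause is invalid here; a row-level condition belongs in WHERE

Fix: Replace HAVING with WHERE since the condition applies to individual rows

Corrected query:
SELECT id, title, sold FROM books WHERE sold > 7423

Result:
id | title                     | sold 
---+---------------------------+------
2  | Homage to Catalonia       | 13427
3  | The Left Hand of Darkness | 13184
4  | The Silmarillion          | 17520
6  | 1984                      | 16283
7  | 1984                      | 36449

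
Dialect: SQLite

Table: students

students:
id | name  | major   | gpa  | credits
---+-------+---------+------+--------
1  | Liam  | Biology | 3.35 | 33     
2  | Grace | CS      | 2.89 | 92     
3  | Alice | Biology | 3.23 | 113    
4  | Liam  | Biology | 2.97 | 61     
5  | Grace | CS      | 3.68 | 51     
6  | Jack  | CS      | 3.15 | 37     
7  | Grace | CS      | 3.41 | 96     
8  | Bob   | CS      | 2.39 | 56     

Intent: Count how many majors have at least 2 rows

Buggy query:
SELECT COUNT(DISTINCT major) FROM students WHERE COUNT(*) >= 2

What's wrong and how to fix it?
Bug: WHERE filters individual rows, not groups, so a group-level COUNT is invalid there

Fix: Use a subquery that GROUPs and filters with HAVING, then count its rows

Corrected query:
SELECT COUNT(*) FROM (SELECT major FROM students GROUP BY major HAVING COUNT(*) >= 2)

Result:
COUNT(*)
--------
2       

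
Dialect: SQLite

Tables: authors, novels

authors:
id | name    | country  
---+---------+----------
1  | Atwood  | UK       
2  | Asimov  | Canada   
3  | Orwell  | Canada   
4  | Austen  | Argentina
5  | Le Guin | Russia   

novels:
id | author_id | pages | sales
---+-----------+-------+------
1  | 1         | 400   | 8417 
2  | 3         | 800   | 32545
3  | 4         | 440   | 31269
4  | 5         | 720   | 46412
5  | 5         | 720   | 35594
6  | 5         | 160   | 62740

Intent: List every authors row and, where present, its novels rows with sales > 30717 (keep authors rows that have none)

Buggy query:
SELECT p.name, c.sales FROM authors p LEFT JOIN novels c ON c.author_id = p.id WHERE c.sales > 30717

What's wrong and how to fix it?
Bug: A WHERE condition on the right-hand table after LEFT JOIN drops unmatched parents

Fix: Move the right-table condition into the ON clause so unmatched parents are kept

Corrected query:
SELECT p.name, c.sales FROM authors p LEFT JOIN novels c ON c.author_id = p.id AND c.sales > 30717

Result:
name    | sales
--------+------
Atwood  | NULL 
Asimov  | NULL 
Orwell  | 32545
Austen  | 31269
Le Guin | 35594
Le Guin | 46412
Le Guin | 62740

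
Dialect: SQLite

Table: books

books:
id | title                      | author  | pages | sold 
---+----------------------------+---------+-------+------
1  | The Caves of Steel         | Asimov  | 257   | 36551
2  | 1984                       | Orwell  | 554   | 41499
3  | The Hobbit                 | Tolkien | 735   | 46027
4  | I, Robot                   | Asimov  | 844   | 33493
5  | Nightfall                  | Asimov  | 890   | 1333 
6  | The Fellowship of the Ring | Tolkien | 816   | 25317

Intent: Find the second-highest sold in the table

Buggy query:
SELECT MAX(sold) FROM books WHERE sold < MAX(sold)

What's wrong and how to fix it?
Bug: The inner MAX is an aggregate inside WHERE, which is not allowed

Fix: Compute the overall MAX in a subquery, then take MAX of rows below it

Corrected query:
SELECT MAX(sold) FROM books WHERE sold < (SELECT MAX(sold) FROM books)

Result:
MAX(sold)
---------
41499    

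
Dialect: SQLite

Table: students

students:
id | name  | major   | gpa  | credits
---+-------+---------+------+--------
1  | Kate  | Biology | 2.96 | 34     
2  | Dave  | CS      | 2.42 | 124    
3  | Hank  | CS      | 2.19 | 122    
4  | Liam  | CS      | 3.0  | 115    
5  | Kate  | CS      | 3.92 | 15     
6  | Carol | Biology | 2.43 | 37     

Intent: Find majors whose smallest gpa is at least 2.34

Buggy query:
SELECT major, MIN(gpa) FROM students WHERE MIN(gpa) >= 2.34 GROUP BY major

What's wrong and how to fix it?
Bug: MIN() in WHERE is a misuse of aggregate

Fix: Replace WHERE with HAVING after the GROUP BY

Corrected query:
SELECT major, MIN(gpa) FROM students GROUP BY major HAVING MIN(gpa) >= 2.34

Result:
major   | MIN(gpa)
--------+---------
Biology | 2.43    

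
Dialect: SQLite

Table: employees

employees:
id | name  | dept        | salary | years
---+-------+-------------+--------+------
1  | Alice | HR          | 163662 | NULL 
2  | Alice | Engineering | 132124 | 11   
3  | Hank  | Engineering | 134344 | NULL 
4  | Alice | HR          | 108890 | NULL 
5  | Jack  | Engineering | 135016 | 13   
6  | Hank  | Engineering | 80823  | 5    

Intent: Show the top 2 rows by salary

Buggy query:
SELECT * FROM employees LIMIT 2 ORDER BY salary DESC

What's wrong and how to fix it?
Bug: ORDER BY cannot follow LIMIT; LIMIT is the final clause

Fix: Sort with ORDER BY, then apply LIMIT

Corrected query:
SELECT * FROM employees ORDER BY salary DESC LIMIT 2

Result:
id | name  | dept        | salary | years
---+-------+-------------+--------+------
1  | Alice | HR          | 163662 | NULL 
5  | Jack  | Engineering | 135016 | 13   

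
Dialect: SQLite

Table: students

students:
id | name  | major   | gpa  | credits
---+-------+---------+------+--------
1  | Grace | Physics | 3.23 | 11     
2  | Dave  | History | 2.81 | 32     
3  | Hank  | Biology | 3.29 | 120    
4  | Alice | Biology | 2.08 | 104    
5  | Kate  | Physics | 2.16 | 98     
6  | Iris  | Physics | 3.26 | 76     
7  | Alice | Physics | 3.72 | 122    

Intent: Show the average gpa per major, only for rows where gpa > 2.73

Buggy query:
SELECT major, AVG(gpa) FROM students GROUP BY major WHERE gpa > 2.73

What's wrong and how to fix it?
Bug: WHERE cannot follow GROUP BY

Fix: Place WHERE between FROM and GROUP BY

Corrected query:
SELECT major, AVG(gpa) FROM students WHERE gpa > 2.73 GROUP BY major

Result:
major   | AVG(gpa)
--------+---------
Biology | 3.29    
History | 2.81    
Physics | 3.403333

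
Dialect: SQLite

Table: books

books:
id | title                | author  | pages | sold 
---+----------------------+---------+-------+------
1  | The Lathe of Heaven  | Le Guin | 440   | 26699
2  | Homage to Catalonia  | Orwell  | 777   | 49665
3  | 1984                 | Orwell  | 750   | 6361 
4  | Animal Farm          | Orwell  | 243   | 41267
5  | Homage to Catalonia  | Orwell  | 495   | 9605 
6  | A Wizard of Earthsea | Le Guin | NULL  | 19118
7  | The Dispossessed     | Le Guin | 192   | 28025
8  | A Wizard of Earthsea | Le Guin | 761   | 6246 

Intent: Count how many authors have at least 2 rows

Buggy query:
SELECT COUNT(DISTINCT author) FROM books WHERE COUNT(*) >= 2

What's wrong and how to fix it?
Bug: WHERE filters individual rows, not groups, so a group-level COUNT is invalid there

Fix: Group first with HAVING COUNT(*) >= 2, then COUNT the resulting groups

Corrected query:
SELECT COUNT(*) FROM (SELECT author FROM books GROUP BY author HAVING COUNT(*) >= 2)

Result:
COUNT(*)
--------
2       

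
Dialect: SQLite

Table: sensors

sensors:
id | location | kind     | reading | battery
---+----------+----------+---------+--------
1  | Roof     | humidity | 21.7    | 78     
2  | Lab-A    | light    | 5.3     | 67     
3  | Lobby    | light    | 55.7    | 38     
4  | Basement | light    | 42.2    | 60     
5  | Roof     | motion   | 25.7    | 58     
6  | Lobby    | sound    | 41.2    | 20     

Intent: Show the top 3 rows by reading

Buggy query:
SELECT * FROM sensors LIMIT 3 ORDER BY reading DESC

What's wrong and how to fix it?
Bug: LIMIT must come after ORDER BY

Fix: Sort with ORDER BY, then apply LIMIT

Corrected query:
SELECT * FROM sensors ORDER BY reading DESC LIMIT 3

Result:
id | location | kind  | reading | battery
---+----------+-------+---------+--------
3  | Lobby    | light | 55.7    | 38     
4  | Basement | light | 42.2    | 60     
6  | Lobby    | sound | 41.2    | 20     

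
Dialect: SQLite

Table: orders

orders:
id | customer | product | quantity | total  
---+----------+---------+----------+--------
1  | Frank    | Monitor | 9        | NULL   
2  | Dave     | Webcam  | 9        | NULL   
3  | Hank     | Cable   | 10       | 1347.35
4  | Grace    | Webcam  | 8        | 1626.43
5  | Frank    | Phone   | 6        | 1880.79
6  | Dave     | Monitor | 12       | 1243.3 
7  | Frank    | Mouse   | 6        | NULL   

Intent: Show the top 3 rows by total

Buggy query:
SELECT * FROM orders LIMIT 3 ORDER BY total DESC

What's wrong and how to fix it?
Bug: ORDER BY cannot follow LIMIT; LIMIT is the final clause

Fix: Sort with ORDER BY, then apply LIMIT

Corrected query:
SELECT * FROM orders ORDER BY total DESC LIMIT 3

Result:
id | customer | product | quantity | total  
---+----------+---------+----------+--------
5  | Frank    | Phone   | 6        | 1880.79
4  | Grace    | Webcam  | 8        | 1626.43
3  | Hank     | Cable   | 10       | 1347.35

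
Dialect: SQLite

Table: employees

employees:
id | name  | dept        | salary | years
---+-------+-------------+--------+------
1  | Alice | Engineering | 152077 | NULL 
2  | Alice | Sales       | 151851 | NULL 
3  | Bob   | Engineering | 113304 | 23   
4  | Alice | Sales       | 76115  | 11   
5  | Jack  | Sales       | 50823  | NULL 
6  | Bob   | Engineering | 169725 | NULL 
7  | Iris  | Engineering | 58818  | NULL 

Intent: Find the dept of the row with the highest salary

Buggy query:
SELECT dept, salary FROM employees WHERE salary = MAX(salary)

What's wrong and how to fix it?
Bug: MAX(salary) is an aggregate and cannot be used directly in WHERE

Fix: Use a subquery: WHERE salary = (SELECT MAX(salary) FROM employees)

Corrected query:
SELECT dept, salary FROM employees WHERE salary = (SELECT MAX(salary) FROM employees)

Result:
dept        | salary
------------+-------
Engineering | 169725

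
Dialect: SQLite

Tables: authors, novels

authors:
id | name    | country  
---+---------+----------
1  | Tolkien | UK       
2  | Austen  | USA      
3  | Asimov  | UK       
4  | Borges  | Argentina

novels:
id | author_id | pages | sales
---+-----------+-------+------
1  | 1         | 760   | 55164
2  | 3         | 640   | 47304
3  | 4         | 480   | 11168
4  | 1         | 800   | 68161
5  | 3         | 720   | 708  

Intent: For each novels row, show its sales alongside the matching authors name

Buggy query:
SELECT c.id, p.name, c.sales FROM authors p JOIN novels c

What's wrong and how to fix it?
Bug: JOIN with no ON clause produces a cartesian product; every novels row pairs with every authors row

Fix: Specify the join condition linking the foreign key to the parent id

Corrected query:
SELECT c.id, p.name, c.sales FROM authors p JOIN novels c ON c.author_id = p.id

Result:
id | name    | sales
---+---------+------
1  | Tolkien | 55164
2  | Asimov  | 47304
3  | Borges  | 11168
4  | Tolkien | 68161
5  | Asimov  | 708  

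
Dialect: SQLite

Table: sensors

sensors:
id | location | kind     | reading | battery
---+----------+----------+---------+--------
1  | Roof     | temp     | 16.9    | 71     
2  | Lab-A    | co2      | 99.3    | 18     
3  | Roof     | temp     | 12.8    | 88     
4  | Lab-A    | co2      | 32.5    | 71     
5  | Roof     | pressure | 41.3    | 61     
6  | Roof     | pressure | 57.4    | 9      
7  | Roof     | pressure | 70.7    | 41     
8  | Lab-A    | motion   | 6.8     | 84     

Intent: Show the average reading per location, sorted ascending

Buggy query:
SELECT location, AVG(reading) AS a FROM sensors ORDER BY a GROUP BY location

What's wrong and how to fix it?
Bug: ORDER BY appears before GROUP BY; SQL clause order requires GROUP BY first

Fix: Move ORDER BY to the end, after GROUP BY

Corrected query:
SELECT location, AVG(reading) AS a FROM sensors GROUP BY location ORDER BY a

Result:
location | a    
---------+------
Roof     | 39.82
Lab-A    | 46.2 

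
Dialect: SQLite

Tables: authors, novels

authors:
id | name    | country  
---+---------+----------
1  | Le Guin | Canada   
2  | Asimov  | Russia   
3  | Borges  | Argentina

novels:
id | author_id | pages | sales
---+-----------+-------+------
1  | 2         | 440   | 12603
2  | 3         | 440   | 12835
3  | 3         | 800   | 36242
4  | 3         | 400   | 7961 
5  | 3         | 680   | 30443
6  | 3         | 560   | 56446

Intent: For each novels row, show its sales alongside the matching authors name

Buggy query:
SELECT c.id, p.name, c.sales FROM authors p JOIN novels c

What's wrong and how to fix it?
Bug: JOIN with no ON clause produces a cartesian product; every novels row pairs with every authors row

Fix: Add ON c.author_id = p.id to the JOIN

Corrected query:
SELECT c.id, p.name, c.sales FROM authors p JOIN novels c ON c.author_id = p.id

Result:
id | name   | sales
---+--------+------
1  | Asimov | 12603
2  | Borges | 12835
3  | Borges | 36242
4  | Borges | 7961 
5  | Borges | 30443
6  | Borges | 56446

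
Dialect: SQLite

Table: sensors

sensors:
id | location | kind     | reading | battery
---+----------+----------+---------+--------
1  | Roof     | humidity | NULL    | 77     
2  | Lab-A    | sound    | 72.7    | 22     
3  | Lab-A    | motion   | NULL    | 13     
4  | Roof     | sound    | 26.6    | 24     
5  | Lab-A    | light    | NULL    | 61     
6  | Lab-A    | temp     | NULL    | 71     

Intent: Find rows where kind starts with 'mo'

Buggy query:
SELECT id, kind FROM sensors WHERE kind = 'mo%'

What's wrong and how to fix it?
Bug: '=' compares the literal string including the % character; pattern matching needs LIKE

Fix: Use LIKE for wildcard pattern matching

Corrected query:
SELECT id, kind FROM sensors WHERE kind LIKE 'mo%'

Result:
id | kind  
---+-------
3  | motion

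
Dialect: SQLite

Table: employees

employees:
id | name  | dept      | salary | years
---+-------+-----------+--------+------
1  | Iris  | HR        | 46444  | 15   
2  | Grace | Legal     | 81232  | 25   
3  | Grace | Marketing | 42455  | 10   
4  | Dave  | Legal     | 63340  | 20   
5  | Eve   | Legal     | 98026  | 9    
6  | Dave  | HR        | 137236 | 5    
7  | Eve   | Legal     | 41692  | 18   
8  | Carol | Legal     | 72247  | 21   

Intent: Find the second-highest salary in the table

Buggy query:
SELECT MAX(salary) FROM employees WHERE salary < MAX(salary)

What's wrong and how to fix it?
Bug: The inner MAX is an aggregate inside WHERE, which is not allowed

Fix: Compute the overall MAX in a subquery, then take MAX of rows below it

Corrected query:
SELECT MAX(salary) FROM employees WHERE salary < (SELECT MAX(salary) FROM employees)

Result:
MAX(salary)
-----------
98026      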